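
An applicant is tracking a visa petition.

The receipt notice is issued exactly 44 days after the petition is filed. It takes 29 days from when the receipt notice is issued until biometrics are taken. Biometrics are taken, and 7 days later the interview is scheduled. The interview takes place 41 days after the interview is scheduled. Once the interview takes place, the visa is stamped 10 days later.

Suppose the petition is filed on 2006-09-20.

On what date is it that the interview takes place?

2007-01-19

The petition is filed: Sep 20, 2006.
The receipt notice is issued: Sep 20, 2006 + 44 days = Nov 3, 2006.
Biometrics are taken: Nov 3, 2006 + 29 days = Dec 2, 2006.
The interview is scheduled: Dec 2, 2006 + 7 days = Dec 9, 2006.
The interview takes place: Dec 9, 2006 + 41 days = Jan 19, 2007.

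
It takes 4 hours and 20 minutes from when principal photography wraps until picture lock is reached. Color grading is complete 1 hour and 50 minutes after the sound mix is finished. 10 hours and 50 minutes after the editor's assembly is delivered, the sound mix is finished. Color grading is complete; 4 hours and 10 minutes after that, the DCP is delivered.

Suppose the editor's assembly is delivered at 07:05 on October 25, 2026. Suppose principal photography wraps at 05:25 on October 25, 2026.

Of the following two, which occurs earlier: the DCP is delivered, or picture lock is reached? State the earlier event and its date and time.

Picture lock is reached — 09:45 on October 25, 2026

The editor's assembly is delivered: 07:05 Oct 25, 2026.
The sound mix is finished: 07:05 Oct 25, 2026 + 10h50m = 17:55 Oct 25, 2026.
Color grading is complete: 17:55 Oct 25, 2026 + 1h50m = 19:45 Oct 25, 2026.
The DCP is delivered: 19:45 Oct 25, 2026 + 4h10m = 23:55 Oct 25, 2026.
Principal photography wraps: 05:25 Oct 25, 2026.
Picture lock is reached: 05:25 Oct 25, 2026 + 4h20m = 09:45 Oct 25, 2026.
Comparing: the DCP is delivered at 23:55 Oct 25, 2026 vs picture lock is reached at 09:45 Oct 25, 2026. Earlier: picture lock is reached.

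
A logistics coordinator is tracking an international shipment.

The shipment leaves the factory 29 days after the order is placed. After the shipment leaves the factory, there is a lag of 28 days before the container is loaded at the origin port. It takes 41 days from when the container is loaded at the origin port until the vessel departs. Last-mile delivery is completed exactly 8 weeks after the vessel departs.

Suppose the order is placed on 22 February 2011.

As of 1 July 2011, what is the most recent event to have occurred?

The order is placed: Feb 22, 2011.
The shipment leaves the factory: Feb 22, 2011 + 29 days = Mar 23, 2011.
The container is loaded at the origin port: Mar 23, 2011 + 28 days = Apr 20, 2011.
The vessel departs: Apr 20, 2011 + 41 days = May 31, 2011.
Last-mile delivery is completed: May 31, 2011 + 8 weeks = Jul 26, 2011.
Jul 1, 2011 falls between when the vessel departs (May 31, 2011) and when last-mile delivery is completed (Jul 26, 2011).

The vessel departs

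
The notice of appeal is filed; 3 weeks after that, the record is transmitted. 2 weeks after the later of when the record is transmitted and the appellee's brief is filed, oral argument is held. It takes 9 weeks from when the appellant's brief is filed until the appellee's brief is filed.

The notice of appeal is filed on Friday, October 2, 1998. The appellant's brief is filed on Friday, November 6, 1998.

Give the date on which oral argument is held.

Friday, January 22, 1999

The notice of appeal is filed: Oct 2, 1998.
The record is transmitted: Oct 2, 1998 + 3 weeks = Oct 23, 1998.
The appellant's brief is filed: Nov 6, 1998.
The appellee's brief is filed: Nov 6, 1998 + 9 weeks = Jan 8, 1999.
Both prerequisites met — the record is transmitted (Oct 23, 1998), the appellee's brief is filed (Jan 8, 1999); the later is Jan 8, 1999.
Oral argument is held: Jan 8, 1999 + 2 weeks = Jan 22, 1999.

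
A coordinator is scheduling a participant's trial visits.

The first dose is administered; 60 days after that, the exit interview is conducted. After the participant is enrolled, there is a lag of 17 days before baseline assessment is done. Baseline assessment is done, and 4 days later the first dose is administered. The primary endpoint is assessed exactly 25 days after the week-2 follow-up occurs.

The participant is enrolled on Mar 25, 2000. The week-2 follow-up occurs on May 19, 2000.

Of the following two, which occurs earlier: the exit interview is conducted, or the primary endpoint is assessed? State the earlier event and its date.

The participant is enrolled: Mar 25, 2000.
Baseline assessment is done: Mar 25, 2000 + 17 days = Apr 11, 2000.
The first dose is administered: Apr 11, 2000 + 4 days = Apr 15, 2000.
The exit interview is conducted: Apr 15, 2000 + 60 days = Jun 14, 2000.
The week-2 follow-up occurs: May 19, 2000.
The primary endpoint is assessed: May 19, 2000 + 25 days = Jun 13, 2000.
Comparing: the exit interview is conducted on Jun 14, 2000 vs the primary endpoint is assessed on Jun 13, 2000. Earlier: the primary endpoint is assessed.

The primary endpoint is assessed — Jun 13, 2000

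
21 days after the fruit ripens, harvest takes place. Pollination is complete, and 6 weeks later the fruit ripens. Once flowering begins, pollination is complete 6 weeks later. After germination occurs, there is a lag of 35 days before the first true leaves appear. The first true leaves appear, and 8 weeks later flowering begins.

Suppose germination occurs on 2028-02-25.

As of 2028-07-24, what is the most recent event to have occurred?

Pollination is complete

Germination occurs: Feb 25, 2028.
The first true leaves appear: Feb 25, 2028 + 35 days = Mar 31, 2028.
Flowering begins: Mar 31, 2028 + 8 weeks = May 26, 2028.
Pollination is complete: May 26, 2028 + 6 weeks = Jul 7, 2028.
The fruit ripens: Jul 7, 2028 + 6 weeks = Aug 18, 2028.
Harvest takes place: Aug 18, 2028 + 21 days = Sep 8, 2028.
Jul 24, 2028 falls between when pollination is complete (Jul 7, 2028) and when the fruit ripens (Aug 18, 2028).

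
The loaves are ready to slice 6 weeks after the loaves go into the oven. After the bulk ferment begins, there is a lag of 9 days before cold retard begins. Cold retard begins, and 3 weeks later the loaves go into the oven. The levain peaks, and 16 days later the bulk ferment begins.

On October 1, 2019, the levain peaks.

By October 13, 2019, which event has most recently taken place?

The levain peaks

The levain peaks: Oct 1, 2019.
The bulk ferment begins: Oct 1, 2019 + 16 days = Oct 17, 2019.
Cold retard begins: Oct 17, 2019 + 9 days = Oct 26, 2019.
The loaves go into the oven: Oct 26, 2019 + 3 weeks = Nov 16, 2019.
The loaves are ready to slice: Nov 16, 2019 + 6 weeks = Dec 28, 2019.
Oct 13, 2019 falls between when the levain peaks (Oct 1, 2019) and when the bulk ferment begins (Oct 17, 2019).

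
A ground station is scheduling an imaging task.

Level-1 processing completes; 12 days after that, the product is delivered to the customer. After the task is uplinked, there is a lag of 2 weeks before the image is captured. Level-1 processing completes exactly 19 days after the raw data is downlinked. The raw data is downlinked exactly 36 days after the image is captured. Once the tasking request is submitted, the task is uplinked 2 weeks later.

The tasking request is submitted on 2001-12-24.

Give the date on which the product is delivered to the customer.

2002-03-29

The tasking request is submitted: Dec 24, 2001.
The task is uplinked: Dec 24, 2001 + 2 weeks = Jan 7, 2002.
The image is captured: Jan 7, 2002 + 2 weeks = Jan 21, 2002.
The raw data is downlinked: Jan 21, 2002 + 36 days = Feb 26, 2002.
Level-1 processing completes: Feb 26, 2002 + 19 days = Mar 17, 2002.
The product is delivered to the customer: Mar 17, 2002 + 12 days = Mar 29, 2002.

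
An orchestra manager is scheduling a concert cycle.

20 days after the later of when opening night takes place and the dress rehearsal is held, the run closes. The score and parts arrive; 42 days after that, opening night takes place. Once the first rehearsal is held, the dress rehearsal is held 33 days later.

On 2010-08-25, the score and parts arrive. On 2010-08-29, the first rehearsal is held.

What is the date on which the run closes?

The score and parts arrive: Aug 25, 2010.
Opening night takes place: Aug 25, 2010 + 42 days = Oct 6, 2010.
The first rehearsal is held: Aug 29, 2010.
The dress rehearsal is held: Aug 29, 2010 + 33 days = Oct 1, 2010.
Both prerequisites met — opening night takes place (Oct 6, 2010), the dress rehearsal is held (Oct 1, 2010); the later is Oct 6, 2010.
The run closes: Oct 6, 2010 + 20 days = Oct 26, 2010.

2010-10-26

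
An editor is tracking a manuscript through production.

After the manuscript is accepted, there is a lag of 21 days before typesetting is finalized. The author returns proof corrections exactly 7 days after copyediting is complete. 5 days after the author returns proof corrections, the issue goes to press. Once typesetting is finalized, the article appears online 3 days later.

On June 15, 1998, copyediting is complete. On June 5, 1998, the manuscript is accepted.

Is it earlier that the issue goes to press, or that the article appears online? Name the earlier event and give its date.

Copyediting is complete: Jun 15, 1998.
The author returns proof corrections: Jun 15, 1998 + 7 days = Jun 22, 1998.
The issue goes to press: Jun 22, 1998 + 5 days = Jun 27, 1998.
The manuscript is accepted: Jun 5, 1998.
Typesetting is finalized: Jun 5, 1998 + 21 days = Jun 26, 1998.
The article appears online: Jun 26, 1998 + 3 days = Jun 29, 1998.
Comparing: the issue goes to press on Jun 27, 1998 vs the article appears online on Jun 29, 1998. Earlier: the issue goes to press.

The issue goes to press — June 27, 1998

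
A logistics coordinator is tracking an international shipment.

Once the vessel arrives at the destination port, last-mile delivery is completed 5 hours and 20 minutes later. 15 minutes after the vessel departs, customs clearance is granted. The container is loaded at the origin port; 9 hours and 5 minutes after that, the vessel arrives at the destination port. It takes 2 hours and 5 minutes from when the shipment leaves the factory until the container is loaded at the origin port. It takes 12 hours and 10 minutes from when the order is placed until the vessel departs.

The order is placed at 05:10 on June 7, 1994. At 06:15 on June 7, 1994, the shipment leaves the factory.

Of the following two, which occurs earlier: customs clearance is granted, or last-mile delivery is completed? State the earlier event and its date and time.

Customs clearance is granted — 17:35 on June 7, 1994

The order is placed: 05:10 Jun 7, 1994.
The vessel departs: 05:10 Jun 7, 1994 + 12h10m = 17:20 Jun 7, 1994.
Customs clearance is granted: 17:20 Jun 7, 1994 + 15m = 17:35 Jun 7, 1994.
The shipment leaves the factory: 06:15 Jun 7, 1994.
The container is loaded at the origin port: 06:15 Jun 7, 1994 + 2h05m = 08:20 Jun 7, 1994.
The vessel arrives at the destination port: 08:20 Jun 7, 1994 + 9h05m = 17:25 Jun 7, 1994.
Last-mile delivery is completed: 17:25 Jun 7, 1994 + 5h20m = 22:45 Jun 7, 1994.
Comparing: customs clearance is granted at 17:35 Jun 7, 1994 vs last-mile delivery is completed at 22:45 Jun 7, 1994. Earlier: customs clearance is granted.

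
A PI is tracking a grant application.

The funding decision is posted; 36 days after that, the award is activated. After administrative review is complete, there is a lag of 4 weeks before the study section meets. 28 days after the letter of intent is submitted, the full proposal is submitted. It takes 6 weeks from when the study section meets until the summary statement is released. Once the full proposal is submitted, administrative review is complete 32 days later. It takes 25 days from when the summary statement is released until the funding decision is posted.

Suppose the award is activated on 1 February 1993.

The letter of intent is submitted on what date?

25 July 1992

The award is activated: Feb 1, 1993.
The funding decision is posted: Feb 1, 1993 − 36 days = Dec 27, 1992.
The summary statement is released: Dec 27, 1992 − 25 days = Dec 2, 1992.
The study section meets: Dec 2, 1992 − 6 weeks = Oct 21, 1992.
Administrative review is complete: Oct 21, 1992 − 4 weeks = Sep 23, 1992.
The full proposal is submitted: Sep 23, 1992 − 32 days = Aug 22, 1992.
The letter of intent is submitted: Aug 22, 1992 − 28 days = Jul 25, 1992.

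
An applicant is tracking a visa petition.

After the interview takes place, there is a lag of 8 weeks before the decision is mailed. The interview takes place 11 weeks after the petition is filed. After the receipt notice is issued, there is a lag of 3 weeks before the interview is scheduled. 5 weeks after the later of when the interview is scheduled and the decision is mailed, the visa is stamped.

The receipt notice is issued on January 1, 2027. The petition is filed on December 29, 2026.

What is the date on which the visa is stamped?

The receipt notice is issued: Jan 1, 2027.
The interview is scheduled: Jan 1, 2027 + 3 weeks = Jan 22, 2027.
The petition is filed: Dec 29, 2026.
The interview takes place: Dec 29, 2026 + 11 weeks = Mar 16, 2027.
The decision is mailed: Mar 16, 2027 + 8 weeks = May 11, 2027.
Both prerequisites met — the interview is scheduled (Jan 22, 2027), the decision is mailed (May 11, 2027); the later is May 11, 2027.
The visa is stamped: May 11, 2027 + 5 weeks = Jun 15, 2027.

June 15, 2027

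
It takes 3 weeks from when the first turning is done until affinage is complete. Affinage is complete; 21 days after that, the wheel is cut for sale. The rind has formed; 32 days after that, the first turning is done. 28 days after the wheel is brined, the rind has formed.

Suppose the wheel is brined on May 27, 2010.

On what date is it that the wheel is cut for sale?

September 6, 2010

The wheel is brined: May 27, 2010.
The rind has formed: May 27, 2010 + 28 days = Jun 24, 2010.
The first turning is done: Jun 24, 2010 + 32 days = Jul 26, 2010.
Affinage is complete: Jul 26, 2010 + 3 weeks = Aug 16, 2010.
The wheel is cut for sale: Aug 16, 2010 + 21 days = Sep 6, 2010.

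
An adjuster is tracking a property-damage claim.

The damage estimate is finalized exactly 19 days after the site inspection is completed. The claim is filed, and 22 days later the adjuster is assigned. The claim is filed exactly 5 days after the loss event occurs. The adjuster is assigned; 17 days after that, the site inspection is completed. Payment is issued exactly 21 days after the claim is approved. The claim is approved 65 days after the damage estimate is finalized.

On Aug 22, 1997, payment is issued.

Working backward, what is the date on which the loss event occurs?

Payment is issued: Aug 22, 1997.
The claim is approved: Aug 22, 1997 − 21 days = Aug 1, 1997.
The damage estimate is finalized: Aug 1, 1997 − 65 days = May 28, 1997.
The site inspection is completed: May 28, 1997 − 19 days = May 9, 1997.
The adjuster is assigned: May 9, 1997 − 17 days = Apr 22, 1997.
The claim is filed: Apr 22, 1997 − 22 days = Mar 31, 1997.
The loss event occurs: Mar 31, 1997 − 5 days = Mar 26, 1997.

Mar 26, 1997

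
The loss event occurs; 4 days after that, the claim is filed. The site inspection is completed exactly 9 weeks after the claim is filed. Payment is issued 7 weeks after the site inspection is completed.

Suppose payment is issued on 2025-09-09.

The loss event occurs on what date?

Payment is issued: Sep 9, 2025.
The site inspection is completed: Sep 9, 2025 − 7 weeks = Jul 22, 2025.
The claim is filed: Jul 22, 2025 − 9 weeks = May 20, 2025.
The loss event occurs: May 20, 2025 − 4 days = May 16, 2025.

2025-05-16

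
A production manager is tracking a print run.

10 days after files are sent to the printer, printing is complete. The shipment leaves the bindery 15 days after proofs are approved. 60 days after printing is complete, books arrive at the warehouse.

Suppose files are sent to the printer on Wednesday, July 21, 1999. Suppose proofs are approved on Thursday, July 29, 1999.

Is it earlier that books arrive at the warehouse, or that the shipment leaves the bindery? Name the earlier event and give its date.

Files are sent to the printer: Jul 21, 1999.
Printing is complete: Jul 21, 1999 + 10 days = Jul 31, 1999.
Books arrive at the warehouse: Jul 31, 1999 + 60 days = Sep 29, 1999.
Proofs are approved: Jul 29, 1999.
The shipment leaves the bindery: Jul 29, 1999 + 15 days = Aug 13, 1999.
Comparing: books arrive at the warehouse on Sep 29, 1999 vs the shipment leaves the bindery on Aug 13, 1999. Earlier: the shipment leaves the bindery.

The shipment leaves the bindery — Friday, August 13, 1999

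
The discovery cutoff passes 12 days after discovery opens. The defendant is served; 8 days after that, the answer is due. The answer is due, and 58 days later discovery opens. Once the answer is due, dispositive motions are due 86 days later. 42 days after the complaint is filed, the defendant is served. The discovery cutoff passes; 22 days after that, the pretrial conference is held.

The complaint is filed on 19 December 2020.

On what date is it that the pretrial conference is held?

10 May 2021

The complaint is filed: Dec 19, 2020.
The defendant is served: Dec 19, 2020 + 42 days = Jan 30, 2021.
The answer is due: Jan 30, 2021 + 8 days = Feb 7, 2021.
Discovery opens: Feb 7, 2021 + 58 days = Apr 6, 2021.
The discovery cutoff passes: Apr 6, 2021 + 12 days = Apr 18, 2021.
The pretrial conference is held: Apr 18, 2021 + 22 days = May 10, 2021.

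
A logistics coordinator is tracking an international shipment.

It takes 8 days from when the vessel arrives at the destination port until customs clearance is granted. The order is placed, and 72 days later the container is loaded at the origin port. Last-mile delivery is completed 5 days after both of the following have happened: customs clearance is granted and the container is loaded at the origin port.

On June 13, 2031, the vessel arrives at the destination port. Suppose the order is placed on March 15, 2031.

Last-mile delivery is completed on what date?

June 26, 2031

The vessel arrives at the destination port: Jun 13, 2031.
Customs clearance is granted: Jun 13, 2031 + 8 days = Jun 21, 2031.
The order is placed: Mar 15, 2031.
The container is loaded at the origin port: Mar 15, 2031 + 72 days = May 26, 2031.
Both prerequisites met — customs clearance is granted (Jun 21, 2031), the container is loaded at the origin port (May 26, 2031); the later is Jun 21, 2031.
Last-mile delivery is completed: Jun 21, 2031 + 5 days = Jun 26, 2031.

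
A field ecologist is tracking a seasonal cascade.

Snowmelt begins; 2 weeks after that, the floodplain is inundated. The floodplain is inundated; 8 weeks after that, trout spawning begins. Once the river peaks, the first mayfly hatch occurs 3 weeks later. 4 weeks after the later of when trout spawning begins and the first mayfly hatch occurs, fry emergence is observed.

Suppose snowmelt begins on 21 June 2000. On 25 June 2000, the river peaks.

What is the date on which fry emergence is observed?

Snowmelt begins: Jun 21, 2000.
The floodplain is inundated: Jun 21, 2000 + 2 weeks = Jul 5, 2000.
Trout spawning begins: Jul 5, 2000 + 8 weeks = Aug 30, 2000.
The river peaks: Jun 25, 2000.
The first mayfly hatch occurs: Jun 25, 2000 + 3 weeks = Jul 16, 2000.
Both prerequisites met — trout spawning begins (Aug 30, 2000), the first mayfly hatch occurs (Jul 16, 2000); the later is Aug 30, 2000.
Fry emergence is observed: Aug 30, 2000 + 4 weeks = Sep 27, 2000.

27 September 2000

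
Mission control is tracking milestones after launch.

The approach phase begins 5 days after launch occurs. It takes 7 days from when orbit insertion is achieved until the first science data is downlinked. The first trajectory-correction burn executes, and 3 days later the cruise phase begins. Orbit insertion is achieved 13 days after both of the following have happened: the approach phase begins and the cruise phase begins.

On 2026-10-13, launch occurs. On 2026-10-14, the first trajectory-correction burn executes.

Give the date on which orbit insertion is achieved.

2026-10-31

Launch occurs: Oct 13, 2026.
The approach phase begins: Oct 13, 2026 + 5 days = Oct 18, 2026.
The first trajectory-correction burn executes: Oct 14, 2026.
The cruise phase begins: Oct 14, 2026 + 3 days = Oct 17, 2026.
Both prerequisites met — the approach phase begins (Oct 18, 2026), the cruise phase begins (Oct 17, 2026); the later is Oct 18, 2026.
Orbit insertion is achieved: Oct 18, 2026 + 13 days = Oct 31, 2026.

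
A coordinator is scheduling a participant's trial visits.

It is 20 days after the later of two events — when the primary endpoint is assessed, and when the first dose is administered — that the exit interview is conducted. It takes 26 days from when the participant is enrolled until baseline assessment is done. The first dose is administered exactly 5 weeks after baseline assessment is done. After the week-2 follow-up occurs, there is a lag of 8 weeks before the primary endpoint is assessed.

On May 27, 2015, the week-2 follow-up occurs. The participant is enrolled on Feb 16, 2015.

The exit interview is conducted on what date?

The week-2 follow-up occurs: May 27, 2015.
The primary endpoint is assessed: May 27, 2015 + 8 weeks = Jul 22, 2015.
The participant is enrolled: Feb 16, 2015.
Baseline assessment is done: Feb 16, 2015 + 26 days = Mar 14, 2015.
The first dose is administered: Mar 14, 2015 + 5 weeks = Apr 18, 2015.
Both prerequisites met — the primary endpoint is assessed (Jul 22, 2015), the first dose is administered (Apr 18, 2015); the later is Jul 22, 2015.
The exit interview is conducted: Jul 22, 2015 + 20 days = Aug 11, 2015.

Aug 11, 2015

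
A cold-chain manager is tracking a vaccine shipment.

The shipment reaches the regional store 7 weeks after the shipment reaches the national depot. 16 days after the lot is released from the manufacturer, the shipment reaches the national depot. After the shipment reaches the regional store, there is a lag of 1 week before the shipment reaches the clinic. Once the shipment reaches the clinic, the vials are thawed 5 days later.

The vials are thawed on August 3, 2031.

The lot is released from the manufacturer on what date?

The vials are thawed: Aug 3, 2031.
The shipment reaches the clinic: Aug 3, 2031 − 5 days = Jul 29, 2031.
The shipment reaches the regional store: Jul 29, 2031 − 1 week = Jul 22, 2031.
The shipment reaches the national depot: Jul 22, 2031 − 7 weeks = Jun 3, 2031.
The lot is released from the manufacturer: Jun 3, 2031 − 16 days = May 18, 2031.

May 18, 2031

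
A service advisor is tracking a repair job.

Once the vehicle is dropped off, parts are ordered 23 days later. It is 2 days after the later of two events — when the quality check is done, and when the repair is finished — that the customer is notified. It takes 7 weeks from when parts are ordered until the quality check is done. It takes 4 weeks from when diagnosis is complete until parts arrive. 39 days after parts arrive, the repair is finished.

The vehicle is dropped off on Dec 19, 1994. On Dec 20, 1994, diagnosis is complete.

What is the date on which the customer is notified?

Mar 3, 1995

The vehicle is dropped off: Dec 19, 1994.
Parts are ordered: Dec 19, 1994 + 23 days = Jan 11, 1995.
The quality check is done: Jan 11, 1995 + 7 weeks = Mar 1, 1995.
Diagnosis is complete: Dec 20, 1994.
Parts arrive: Dec 20, 1994 + 4 weeks = Jan 17, 1995.
The repair is finished: Jan 17, 1995 + 39 days = Feb 25, 1995.
Both prerequisites met — the quality check is done (Mar 1, 1995), the repair is finished (Feb 25, 1995); the later is Mar 1, 1995.
The customer is notified: Mar 1, 1995 + 2 days = Mar 3, 1995.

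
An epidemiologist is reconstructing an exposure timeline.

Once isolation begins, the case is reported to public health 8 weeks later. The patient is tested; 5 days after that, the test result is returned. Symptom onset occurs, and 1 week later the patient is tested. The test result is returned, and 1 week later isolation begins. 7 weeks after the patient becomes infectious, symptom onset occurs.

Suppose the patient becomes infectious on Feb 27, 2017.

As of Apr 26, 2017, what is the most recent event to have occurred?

The patient becomes infectious: Feb 27, 2017.
Symptom onset occurs: Feb 27, 2017 + 7 weeks = Apr 17, 2017.
The patient is tested: Apr 17, 2017 + 1 week = Apr 24, 2017.
The test result is returned: Apr 24, 2017 + 5 days = Apr 29, 2017.
Isolation begins: Apr 29, 2017 + 1 week = May 6, 2017.
The case is reported to public health: May 6, 2017 + 8 weeks = Jul 1, 2017.
Apr 26, 2017 falls between when the patient is tested (Apr 24, 2017) and when the test result is returned (Apr 29, 2017).

The patient is tested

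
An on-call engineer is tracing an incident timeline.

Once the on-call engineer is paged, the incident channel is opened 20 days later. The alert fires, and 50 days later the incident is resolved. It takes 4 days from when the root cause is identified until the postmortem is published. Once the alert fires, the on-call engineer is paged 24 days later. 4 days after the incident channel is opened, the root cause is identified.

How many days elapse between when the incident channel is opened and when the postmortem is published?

Causal path: the incident channel is opened → the root cause is identified → the postmortem is published.
Total delay along the path: 4 + 4 = 8 days.

8 days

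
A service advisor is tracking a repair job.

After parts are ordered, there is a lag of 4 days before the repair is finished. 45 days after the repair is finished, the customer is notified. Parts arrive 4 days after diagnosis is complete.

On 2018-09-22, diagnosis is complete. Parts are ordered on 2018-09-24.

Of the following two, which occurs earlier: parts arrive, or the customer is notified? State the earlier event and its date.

Parts arrive — 2018-09-26

Diagnosis is complete: Sep 22, 2018.
Parts arrive: Sep 22, 2018 + 4 days = Sep 26, 2018.
Parts are ordered: Sep 24, 2018.
The repair is finished: Sep 24, 2018 + 4 days = Sep 28, 2018.
The customer is notified: Sep 28, 2018 + 45 days = Nov 12, 2018.
Comparing: parts arrive on Sep 26, 2018 vs the customer is notified on Nov 12, 2018. Earlier: parts arrive.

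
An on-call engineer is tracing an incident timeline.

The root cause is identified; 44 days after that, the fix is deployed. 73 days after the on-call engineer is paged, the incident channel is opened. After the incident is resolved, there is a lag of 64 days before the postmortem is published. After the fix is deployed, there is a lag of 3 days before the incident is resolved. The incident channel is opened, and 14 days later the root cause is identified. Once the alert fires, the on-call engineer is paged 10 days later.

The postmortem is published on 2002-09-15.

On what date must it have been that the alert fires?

2002-02-19

The postmortem is published: Sep 15, 2002.
The incident is resolved: Sep 15, 2002 − 64 days = Jul 13, 2002.
The fix is deployed: Jul 13, 2002 − 3 days = Jul 10, 2002.
The root cause is identified: Jul 10, 2002 − 44 days = May 27, 2002.
The incident channel is opened: May 27, 2002 − 14 days = May 13, 2002.
The on-call engineer is paged: May 13, 2002 − 73 days = Mar 1, 2002.
The alert fires: Mar 1, 2002 − 10 days = Feb 19, 2002.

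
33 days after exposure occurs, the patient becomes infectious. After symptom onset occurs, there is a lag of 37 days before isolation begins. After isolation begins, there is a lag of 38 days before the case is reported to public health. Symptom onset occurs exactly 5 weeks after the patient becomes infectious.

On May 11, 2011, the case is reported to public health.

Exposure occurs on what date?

December 19, 2010

The case is reported to public health: May 11, 2011.
Isolation begins: May 11, 2011 − 38 days = Apr 3, 2011.
Symptom onset occurs: Apr 3, 2011 − 37 days = Feb 25, 2011.
The patient becomes infectious: Feb 25, 2011 − 5 weeks = Jan 21, 2011.
Exposure occurs: Jan 21, 2011 − 33 days = Dec 19, 2010.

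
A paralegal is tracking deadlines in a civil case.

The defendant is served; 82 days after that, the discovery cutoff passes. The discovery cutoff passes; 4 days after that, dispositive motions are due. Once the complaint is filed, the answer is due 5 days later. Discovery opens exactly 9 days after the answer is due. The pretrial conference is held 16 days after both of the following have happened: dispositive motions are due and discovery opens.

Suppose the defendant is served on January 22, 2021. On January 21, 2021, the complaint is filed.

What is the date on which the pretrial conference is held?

The defendant is served: Jan 22, 2021.
The discovery cutoff passes: Jan 22, 2021 + 82 days = Apr 14, 2021.
Dispositive motions are due: Apr 14, 2021 + 4 days = Apr 18, 2021.
The complaint is filed: Jan 21, 2021.
The answer is due: Jan 21, 2021 + 5 days = Jan 26, 2021.
Discovery opens: Jan 26, 2021 + 9 days = Feb 4, 2021.
Both prerequisites met — dispositive motions are due (Apr 18, 2021), discovery opens (Feb 4, 2021); the later is Apr 18, 2021.
The pretrial conference is held: Apr 18, 2021 + 16 days = May 4, 2021.

May 4, 2021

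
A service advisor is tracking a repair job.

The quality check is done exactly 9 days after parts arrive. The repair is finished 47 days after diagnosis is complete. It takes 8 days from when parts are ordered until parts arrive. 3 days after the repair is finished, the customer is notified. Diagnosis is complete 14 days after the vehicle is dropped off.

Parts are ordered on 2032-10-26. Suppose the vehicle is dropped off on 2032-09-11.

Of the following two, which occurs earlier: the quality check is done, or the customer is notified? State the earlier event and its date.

Parts are ordered: Oct 26, 2032.
Parts arrive: Oct 26, 2032 + 8 days = Nov 3, 2032.
The quality check is done: Nov 3, 2032 + 9 days = Nov 12, 2032.
The vehicle is dropped off: Sep 11, 2032.
Diagnosis is complete: Sep 11, 2032 + 14 days = Sep 25, 2032.
The repair is finished: Sep 25, 2032 + 47 days = Nov 11, 2032.
The customer is notified: Nov 11, 2032 + 3 days = Nov 14, 2032.
Comparing: the quality check is done on Nov 12, 2032 vs the customer is notified on Nov 14, 2032. Earlier: the quality check is done.

The quality check is done — 2032-11-12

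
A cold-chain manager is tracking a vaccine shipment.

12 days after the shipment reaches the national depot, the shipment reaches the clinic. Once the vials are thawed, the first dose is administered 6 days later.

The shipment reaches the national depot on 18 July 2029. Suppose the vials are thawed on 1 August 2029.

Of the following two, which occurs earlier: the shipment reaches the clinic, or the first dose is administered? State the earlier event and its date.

The shipment reaches the national depot: Jul 18, 2029.
The shipment reaches the clinic: Jul 18, 2029 + 12 days = Jul 30, 2029.
The vials are thawed: Aug 1, 2029.
The first dose is administered: Aug 1, 2029 + 6 days = Aug 7, 2029.
Comparing: the shipment reaches the clinic on Jul 30, 2029 vs the first dose is administered on Aug 7, 2029. Earlier: the shipment reaches the clinic.

The shipment reaches the clinic — 30 July 2029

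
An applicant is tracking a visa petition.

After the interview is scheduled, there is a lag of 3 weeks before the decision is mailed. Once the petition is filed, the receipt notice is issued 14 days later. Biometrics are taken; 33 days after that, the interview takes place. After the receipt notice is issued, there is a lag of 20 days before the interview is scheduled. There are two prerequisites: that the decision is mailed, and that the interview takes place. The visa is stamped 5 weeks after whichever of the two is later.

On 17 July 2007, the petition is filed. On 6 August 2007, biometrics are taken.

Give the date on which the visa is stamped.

15 October 2007

The petition is filed: Jul 17, 2007.
The receipt notice is issued: Jul 17, 2007 + 14 days = Jul 31, 2007.
The interview is scheduled: Jul 31, 2007 + 20 days = Aug 20, 2007.
The decision is mailed: Aug 20, 2007 + 3 weeks = Sep 10, 2007.
Biometrics are taken: Aug 6, 2007.
The interview takes place: Aug 6, 2007 + 33 days = Sep 8, 2007.
Both prerequisites met — the decision is mailed (Sep 10, 2007), the interview takes place (Sep 8, 2007); the later is Sep 10, 2007.
The visa is stamped: Sep 10, 2007 + 5 weeks = Oct 15, 2007.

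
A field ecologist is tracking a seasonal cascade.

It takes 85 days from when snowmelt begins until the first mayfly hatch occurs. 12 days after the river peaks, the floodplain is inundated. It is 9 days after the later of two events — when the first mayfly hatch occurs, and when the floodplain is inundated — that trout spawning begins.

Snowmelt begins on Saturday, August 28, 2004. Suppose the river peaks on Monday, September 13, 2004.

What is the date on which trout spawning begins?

Tuesday, November 30, 2004

Snowmelt begins: Aug 28, 2004.
The first mayfly hatch occurs: Aug 28, 2004 + 85 days = Nov 21, 2004.
The river peaks: Sep 13, 2004.
The floodplain is inundated: Sep 13, 2004 + 12 days = Sep 25, 2004.
Both prerequisites met — the first mayfly hatch occurs (Nov 21, 2004), the floodplain is inundated (Sep 25, 2004); the later is Nov 21, 2004.
Trout spawning begins: Nov 21, 2004 + 9 days = Nov 30, 2004.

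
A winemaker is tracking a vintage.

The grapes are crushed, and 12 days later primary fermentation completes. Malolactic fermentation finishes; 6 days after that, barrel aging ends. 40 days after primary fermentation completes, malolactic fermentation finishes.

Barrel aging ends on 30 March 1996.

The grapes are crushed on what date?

Barrel aging ends: Mar 30, 1996.
Malolactic fermentation finishes: Mar 30, 1996 − 6 days = Mar 24, 1996.
Primary fermentation completes: Mar 24, 1996 − 40 days = Feb 13, 1996.
The grapes are crushed: Feb 13, 1996 − 12 days = Feb 1, 1996.

1 February 1996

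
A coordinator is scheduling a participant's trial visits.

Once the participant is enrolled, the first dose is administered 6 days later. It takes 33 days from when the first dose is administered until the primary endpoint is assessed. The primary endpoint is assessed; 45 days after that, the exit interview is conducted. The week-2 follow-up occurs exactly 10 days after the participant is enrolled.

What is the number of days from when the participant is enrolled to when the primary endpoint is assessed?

39 days

Causal path: the participant is enrolled → the first dose is administered → the primary endpoint is assessed.
Total delay along the path: 6 + 33 = 39 days.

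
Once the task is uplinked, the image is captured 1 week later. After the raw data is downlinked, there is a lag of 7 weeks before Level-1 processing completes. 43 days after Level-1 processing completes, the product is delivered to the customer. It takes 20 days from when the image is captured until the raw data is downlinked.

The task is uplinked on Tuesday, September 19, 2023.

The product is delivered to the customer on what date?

The task is uplinked: Sep 19, 2023.
The image is captured: Sep 19, 2023 + 1 week = Sep 26, 2023.
The raw data is downlinked: Sep 26, 2023 + 20 days = Oct 16, 2023.
Level-1 processing completes: Oct 16, 2023 + 7 weeks = Dec 4, 2023.
The product is delivered to the customer: Dec 4, 2023 + 43 days = Jan 16, 2024.

Tuesday, January 16, 2024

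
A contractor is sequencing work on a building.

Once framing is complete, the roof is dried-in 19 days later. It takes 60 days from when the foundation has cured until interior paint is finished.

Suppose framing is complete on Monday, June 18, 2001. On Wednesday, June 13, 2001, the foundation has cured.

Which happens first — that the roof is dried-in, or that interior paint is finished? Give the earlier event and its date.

Framing is complete: Jun 18, 2001.
The roof is dried-in: Jun 18, 2001 + 19 days = Jul 7, 2001.
The foundation has cured: Jun 13, 2001.
Interior paint is finished: Jun 13, 2001 + 60 days = Aug 12, 2001.
Comparing: the roof is dried-in on Jul 7, 2001 vs interior paint is finished on Aug 12, 2001. Earlier: the roof is dried-in.

The roof is dried-in — Saturday, July 7, 2001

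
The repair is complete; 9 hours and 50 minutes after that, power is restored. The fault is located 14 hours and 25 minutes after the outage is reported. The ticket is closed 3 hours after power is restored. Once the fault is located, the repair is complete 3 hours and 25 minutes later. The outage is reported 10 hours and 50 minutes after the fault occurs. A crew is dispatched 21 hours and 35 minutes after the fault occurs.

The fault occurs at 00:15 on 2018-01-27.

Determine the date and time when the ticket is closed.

The fault occurs: 00:15 Jan 27, 2018.
The outage is reported: 00:15 Jan 27, 2018 + 10h50m = 11:05 Jan 27, 2018.
The fault is located: 11:05 Jan 27, 2018 + 14h25m = 01:30 Jan 28, 2018.
The repair is complete: 01:30 Jan 28, 2018 + 3h25m = 04:55 Jan 28, 2018.
Power is restored: 04:55 Jan 28, 2018 + 9h50m = 14:45 Jan 28, 2018.
The ticket is closed: 14:45 Jan 28, 2018 + 3h = 17:45 Jan 28, 2018.

17:45 on 2018-01-28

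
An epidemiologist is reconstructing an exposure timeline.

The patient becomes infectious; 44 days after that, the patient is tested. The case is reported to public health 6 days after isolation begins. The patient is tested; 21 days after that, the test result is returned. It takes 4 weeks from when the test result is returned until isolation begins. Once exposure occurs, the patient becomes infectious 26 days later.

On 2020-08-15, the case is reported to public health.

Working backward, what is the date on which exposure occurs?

The case is reported to public health: Aug 15, 2020.
Isolation begins: Aug 15, 2020 − 6 days = Aug 9, 2020.
The test result is returned: Aug 9, 2020 − 4 weeks = Jul 12, 2020.
The patient is tested: Jul 12, 2020 − 21 days = Jun 21, 2020.
The patient becomes infectious: Jun 21, 2020 − 44 days = May 8, 2020.
Exposure occurs: May 8, 2020 − 26 days = Apr 12, 2020.

2020-04-12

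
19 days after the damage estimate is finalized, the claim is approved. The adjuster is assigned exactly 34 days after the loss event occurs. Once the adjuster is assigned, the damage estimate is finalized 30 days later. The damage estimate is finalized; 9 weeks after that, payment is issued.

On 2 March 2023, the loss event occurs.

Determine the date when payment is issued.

The loss event occurs: Mar 2, 2023.
The adjuster is assigned: Mar 2, 2023 + 34 days = Apr 5, 2023.
The damage estimate is finalized: Apr 5, 2023 + 30 days = May 5, 2023.
Payment is issued: May 5, 2023 + 9 weeks = Jul 7, 2023.

7 July 2023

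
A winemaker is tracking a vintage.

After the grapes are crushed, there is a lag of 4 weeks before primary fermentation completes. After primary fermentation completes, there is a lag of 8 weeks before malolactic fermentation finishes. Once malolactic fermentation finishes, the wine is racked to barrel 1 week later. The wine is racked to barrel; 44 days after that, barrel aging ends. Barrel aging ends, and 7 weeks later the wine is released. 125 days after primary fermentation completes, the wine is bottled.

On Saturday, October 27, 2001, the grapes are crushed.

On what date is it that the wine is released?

Monday, April 29, 2002

The grapes are crushed: Oct 27, 2001.
Primary fermentation completes: Oct 27, 2001 + 4 weeks = Nov 24, 2001.
Malolactic fermentation finishes: Nov 24, 2001 + 8 weeks = Jan 19, 2002.
The wine is racked to barrel: Jan 19, 2002 + 1 week = Jan 26, 2002.
Barrel aging ends: Jan 26, 2002 + 44 days = Mar 11, 2002.
The wine is released: Mar 11, 2002 + 7 weeks = Apr 29, 2002.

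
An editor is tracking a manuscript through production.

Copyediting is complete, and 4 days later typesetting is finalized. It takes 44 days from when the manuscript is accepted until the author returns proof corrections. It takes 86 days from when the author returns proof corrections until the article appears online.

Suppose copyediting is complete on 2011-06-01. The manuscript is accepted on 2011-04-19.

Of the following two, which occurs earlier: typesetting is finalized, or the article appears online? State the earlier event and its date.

Typesetting is finalized — 2011-06-05

Copyediting is complete: Jun 1, 2011.
Typesetting is finalized: Jun 1, 2011 + 4 days = Jun 5, 2011.
The manuscript is accepted: Apr 19, 2011.
The author returns proof corrections: Apr 19, 2011 + 44 days = Jun 2, 2011.
The article appears online: Jun 2, 2011 + 86 days = Aug 27, 2011.
Comparing: typesetting is finalized on Jun 5, 2011 vs the article appears online on Aug 27, 2011. Earlier: typesetting is finalized.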